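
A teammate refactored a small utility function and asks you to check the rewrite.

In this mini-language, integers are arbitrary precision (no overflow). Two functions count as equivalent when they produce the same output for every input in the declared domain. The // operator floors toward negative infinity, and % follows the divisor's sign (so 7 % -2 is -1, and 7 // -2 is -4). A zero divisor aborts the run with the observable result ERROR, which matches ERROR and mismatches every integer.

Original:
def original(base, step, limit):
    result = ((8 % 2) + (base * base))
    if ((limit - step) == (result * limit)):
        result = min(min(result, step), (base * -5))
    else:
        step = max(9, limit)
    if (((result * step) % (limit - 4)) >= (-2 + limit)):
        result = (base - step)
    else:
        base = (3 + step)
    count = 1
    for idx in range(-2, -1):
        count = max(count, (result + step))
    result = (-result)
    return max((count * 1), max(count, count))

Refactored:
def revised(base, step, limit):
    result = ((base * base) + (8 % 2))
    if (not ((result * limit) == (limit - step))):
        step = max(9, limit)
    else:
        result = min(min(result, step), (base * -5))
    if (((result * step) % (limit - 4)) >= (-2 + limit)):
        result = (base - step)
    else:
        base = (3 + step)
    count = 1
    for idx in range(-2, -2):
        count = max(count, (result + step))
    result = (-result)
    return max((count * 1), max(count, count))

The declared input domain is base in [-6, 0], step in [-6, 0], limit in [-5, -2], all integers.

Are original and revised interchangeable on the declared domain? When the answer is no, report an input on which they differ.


On input base=-5, step=-6, limit=-4, original returns 34 while revised returns 1.
verdict: not equivalent; witness: base=-5, step=-6, limit=-4


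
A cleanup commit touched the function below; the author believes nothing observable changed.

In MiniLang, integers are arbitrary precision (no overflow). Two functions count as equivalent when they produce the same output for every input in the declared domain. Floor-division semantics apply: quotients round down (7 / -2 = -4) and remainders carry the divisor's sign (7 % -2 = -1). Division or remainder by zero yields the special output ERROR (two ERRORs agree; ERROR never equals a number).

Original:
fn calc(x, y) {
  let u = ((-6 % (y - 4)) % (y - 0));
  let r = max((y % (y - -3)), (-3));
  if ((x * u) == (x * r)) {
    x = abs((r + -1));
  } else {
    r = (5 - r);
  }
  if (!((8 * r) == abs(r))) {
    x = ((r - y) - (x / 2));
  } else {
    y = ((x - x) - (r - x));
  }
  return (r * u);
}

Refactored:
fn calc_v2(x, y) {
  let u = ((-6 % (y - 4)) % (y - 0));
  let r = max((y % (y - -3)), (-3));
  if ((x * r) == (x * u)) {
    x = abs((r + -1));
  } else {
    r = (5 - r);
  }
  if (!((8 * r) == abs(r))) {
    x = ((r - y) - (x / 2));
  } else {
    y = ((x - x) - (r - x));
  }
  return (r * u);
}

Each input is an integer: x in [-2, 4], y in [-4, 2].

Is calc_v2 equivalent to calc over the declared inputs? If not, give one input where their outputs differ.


Comparing the listings, the differences include: same computation, different form.
As a probe, take x=3, y=-3: calc runs u := 0 | divide-by-zero, output ERROR; calc_v2 runs u := 0 | divide-by-zero, output ERROR; both end at ERROR.
An exhaustive pass over the 49 declared inputs shows identical outputs.
verdict: equivalent


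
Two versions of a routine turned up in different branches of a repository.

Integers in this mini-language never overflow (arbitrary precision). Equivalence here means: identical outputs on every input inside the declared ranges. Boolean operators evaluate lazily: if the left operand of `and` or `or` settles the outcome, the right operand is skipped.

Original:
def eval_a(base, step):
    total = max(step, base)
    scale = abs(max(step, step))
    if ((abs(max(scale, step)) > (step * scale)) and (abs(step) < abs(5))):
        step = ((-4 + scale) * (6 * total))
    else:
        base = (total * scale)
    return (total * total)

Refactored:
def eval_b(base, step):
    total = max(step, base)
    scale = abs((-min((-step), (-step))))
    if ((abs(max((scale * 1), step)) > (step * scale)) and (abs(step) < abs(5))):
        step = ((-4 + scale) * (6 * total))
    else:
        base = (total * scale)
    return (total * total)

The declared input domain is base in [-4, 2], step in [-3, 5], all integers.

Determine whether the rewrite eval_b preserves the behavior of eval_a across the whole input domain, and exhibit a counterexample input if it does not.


The two are interchangeable: arithmetic usage differs; constant usage differs; min/max/abs usage differs, and every declared input agrees.
Tracing base=-3, step=0: eval_a: total becomes 0; next scale becomes 0; next ((abs(max(scale, step)) > (step * scale)) and (abs(step) < abs(5))) evaluates to false; next base becomes 0; next final value 0 | eval_b: total becomes 0; next scale becomes 0; next ((abs(max((scale * 1), step)) > (step * scale)) and (abs(step) < abs(5))) evaluates to false; next base becomes 0; next final value 0 — matching result 0.
Across all 63 domain points the two functions coincide.
verdict: equivalent


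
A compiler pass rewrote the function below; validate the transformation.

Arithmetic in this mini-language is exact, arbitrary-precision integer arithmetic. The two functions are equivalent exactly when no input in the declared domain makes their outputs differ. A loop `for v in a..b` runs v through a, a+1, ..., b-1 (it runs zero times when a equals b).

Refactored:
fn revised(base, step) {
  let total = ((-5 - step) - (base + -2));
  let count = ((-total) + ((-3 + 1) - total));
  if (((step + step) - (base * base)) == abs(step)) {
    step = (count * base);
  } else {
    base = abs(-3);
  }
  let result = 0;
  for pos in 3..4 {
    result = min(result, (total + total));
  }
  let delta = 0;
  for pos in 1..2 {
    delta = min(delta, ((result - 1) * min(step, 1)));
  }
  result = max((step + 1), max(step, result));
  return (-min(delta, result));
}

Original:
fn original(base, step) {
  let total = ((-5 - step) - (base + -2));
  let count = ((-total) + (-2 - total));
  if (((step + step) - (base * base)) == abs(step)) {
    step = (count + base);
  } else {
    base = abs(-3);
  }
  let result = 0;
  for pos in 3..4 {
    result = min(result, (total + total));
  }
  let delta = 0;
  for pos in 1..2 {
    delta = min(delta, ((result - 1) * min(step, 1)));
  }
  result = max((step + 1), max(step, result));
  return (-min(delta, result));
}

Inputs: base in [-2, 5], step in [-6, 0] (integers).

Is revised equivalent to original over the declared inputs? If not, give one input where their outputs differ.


Not equivalent: base=0, step=0 separates them (7 vs 0).
original: total=-3, then count=4, then (((step + step) - (base * base)) == abs(step)) is true, then step=4, then result=0, then (pos=3), then result=-6, then delta=0, then (pos=1), then delta=-7, then result=5, then returns 7
revised: total=-3, then count=4, then (((step + step) - (base * base)) == abs(step)) is true, then step=0, then result=0, then (pos=3), then result=-6, then delta=0, then (pos=1), then delta=0, then result=1, then returns 0
verdict: not equivalent; witness: base=0, step=0


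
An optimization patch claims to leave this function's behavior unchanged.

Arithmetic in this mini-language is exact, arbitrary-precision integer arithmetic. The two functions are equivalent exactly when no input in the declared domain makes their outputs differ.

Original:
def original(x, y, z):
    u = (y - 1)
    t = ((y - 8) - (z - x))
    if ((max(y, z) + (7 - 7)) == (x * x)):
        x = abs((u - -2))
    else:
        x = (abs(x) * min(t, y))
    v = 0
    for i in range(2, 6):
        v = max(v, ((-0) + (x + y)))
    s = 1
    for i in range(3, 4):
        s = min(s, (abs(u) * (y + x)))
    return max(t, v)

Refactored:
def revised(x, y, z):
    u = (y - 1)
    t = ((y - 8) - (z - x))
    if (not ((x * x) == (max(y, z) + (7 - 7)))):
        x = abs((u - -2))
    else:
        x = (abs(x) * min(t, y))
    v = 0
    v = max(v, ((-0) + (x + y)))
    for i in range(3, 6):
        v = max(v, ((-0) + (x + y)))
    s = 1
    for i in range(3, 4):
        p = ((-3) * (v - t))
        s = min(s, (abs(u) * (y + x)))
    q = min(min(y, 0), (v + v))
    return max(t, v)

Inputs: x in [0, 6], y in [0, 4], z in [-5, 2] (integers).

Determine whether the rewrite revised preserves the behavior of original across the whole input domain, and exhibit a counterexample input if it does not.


Consider the input x=0, y=0, z=-5.
original: u becomes -1; next t becomes -3; next ((max(y, z) + (7 - 7)) == (x * x)) evaluates to true; next x becomes 1; next v becomes 0; next at i=2:; next v becomes 1; next at i=3:; next v becomes 1; next at i=4:; next v becomes 1; next at i=5:; next v becomes 1; next s becomes 1; next at i=3:; next s becomes 1; next final value 1
revised: u becomes -1; next t becomes -3; next (not ((x * x) == (max(y, z) + (7 - 7)))) evaluates to false; next x becomes 0; next v becomes 0; next v becomes 0; next at i=3:; next v becomes 0; next at i=4:; next v becomes 0; next at i=5:; next v becomes 0; next s becomes 1; next at i=3:; next p becomes -9; next s becomes 0; next q becomes 0; next final value 0
1 and 0 differ, so these are not the same function on this domain.
verdict: not equivalent; witness: x=0, y=0, z=-5


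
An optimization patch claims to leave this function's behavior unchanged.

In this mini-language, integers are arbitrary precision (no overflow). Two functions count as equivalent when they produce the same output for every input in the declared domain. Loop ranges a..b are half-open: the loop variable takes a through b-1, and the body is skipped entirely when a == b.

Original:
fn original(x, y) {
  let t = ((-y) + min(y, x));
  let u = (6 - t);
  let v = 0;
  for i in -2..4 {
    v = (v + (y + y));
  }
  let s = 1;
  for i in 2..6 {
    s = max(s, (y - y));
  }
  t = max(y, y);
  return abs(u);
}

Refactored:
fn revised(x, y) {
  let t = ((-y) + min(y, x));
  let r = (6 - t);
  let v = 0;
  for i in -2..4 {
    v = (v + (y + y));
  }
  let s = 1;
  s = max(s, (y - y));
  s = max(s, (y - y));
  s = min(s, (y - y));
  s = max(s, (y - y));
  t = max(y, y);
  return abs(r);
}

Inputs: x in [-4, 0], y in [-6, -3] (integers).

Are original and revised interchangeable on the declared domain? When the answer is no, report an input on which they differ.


Equivalent. The suspicious edit (`max(s, (y - y))` became `min(s, (y - y))`) never changes the result for any input inside the declared domain.
Sweeping the whole domain (20 inputs) finds no disagreement.
Tracing x=-3, y=-6: original: t := 0 | u := 6 | v := 0 | iter i=-2: | v := -12 | iter i=-1: | v := -24 | iter i=0: | v := -36 | iter i=1: | v := -48 | iter i=2: | v := -60 | iter i=3: | v := -72 | s := 1 | iter i=2: | s := 1 | iter i=3: | s := 1 | iter i=4: | s := 1 | iter i=5: | s := 1 | t := -6 | result 6 | revised: t := 0 | r := 6 | v := 0 | iter i=-2: | v := -12 | iter i=-1: | v := -24 | iter i=0: | v := -36 | iter i=1: | v := -48 | iter i=2: | v := -60 | iter i=3: | v := -72 | s := 1 | s := 1 | s := 1 | s := 0 | s := 0 | t := -6 | result 6 — matching result 6.
verdict: equivalent


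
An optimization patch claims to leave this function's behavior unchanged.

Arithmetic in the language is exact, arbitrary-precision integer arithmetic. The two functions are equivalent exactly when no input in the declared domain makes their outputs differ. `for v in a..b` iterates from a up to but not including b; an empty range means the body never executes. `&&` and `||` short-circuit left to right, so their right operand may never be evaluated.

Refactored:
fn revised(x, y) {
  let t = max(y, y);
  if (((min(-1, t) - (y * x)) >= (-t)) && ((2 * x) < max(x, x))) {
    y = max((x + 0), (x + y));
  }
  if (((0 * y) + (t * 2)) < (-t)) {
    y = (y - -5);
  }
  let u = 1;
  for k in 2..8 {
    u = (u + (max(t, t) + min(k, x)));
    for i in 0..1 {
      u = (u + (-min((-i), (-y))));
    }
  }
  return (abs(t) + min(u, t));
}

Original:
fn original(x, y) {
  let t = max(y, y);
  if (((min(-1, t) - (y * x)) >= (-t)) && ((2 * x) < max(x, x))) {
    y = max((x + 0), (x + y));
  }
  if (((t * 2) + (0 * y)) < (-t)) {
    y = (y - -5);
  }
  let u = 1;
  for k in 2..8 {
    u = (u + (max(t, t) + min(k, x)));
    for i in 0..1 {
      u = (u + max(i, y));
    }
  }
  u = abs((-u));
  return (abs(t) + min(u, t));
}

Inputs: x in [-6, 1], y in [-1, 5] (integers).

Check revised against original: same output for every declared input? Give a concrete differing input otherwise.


On input x=-6, y=-1, original returns 0 while revised returns -16.
verdict: not equivalent; witness: x=-6, y=-1


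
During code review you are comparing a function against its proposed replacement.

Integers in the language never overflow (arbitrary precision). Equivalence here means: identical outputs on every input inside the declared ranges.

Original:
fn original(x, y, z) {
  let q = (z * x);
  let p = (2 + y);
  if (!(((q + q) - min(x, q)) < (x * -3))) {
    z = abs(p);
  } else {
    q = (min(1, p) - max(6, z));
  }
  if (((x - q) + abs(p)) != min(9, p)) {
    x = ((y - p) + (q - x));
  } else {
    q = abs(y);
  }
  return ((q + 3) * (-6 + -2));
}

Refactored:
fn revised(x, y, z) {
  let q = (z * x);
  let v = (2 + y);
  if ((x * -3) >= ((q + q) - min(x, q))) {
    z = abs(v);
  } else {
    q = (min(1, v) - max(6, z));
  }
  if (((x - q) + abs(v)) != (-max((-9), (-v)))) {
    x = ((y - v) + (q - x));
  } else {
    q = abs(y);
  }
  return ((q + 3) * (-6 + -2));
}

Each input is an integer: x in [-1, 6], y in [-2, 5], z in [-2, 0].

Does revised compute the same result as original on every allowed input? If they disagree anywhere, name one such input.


Take x=-1, y=-2, z=-2.
original: q=2, then p=0, then (!(((q + q) - min(x, q)) < (x * -3))) is true, then z=0, then (((x - q) + abs(p)) != min(9, p)) is true, then x=1, then returns -40
revised: q=2, then v=0, then ((x * -3) >= ((q + q) - min(x, q))) is false, then q=-6, then (((x - q) + abs(v)) != (-max((-9), (-v)))) is true, then x=-7, then returns 24
-40 vs 24 — the two versions disagree here.
verdict: not equivalent; witness: x=-1, y=-2, z=-2


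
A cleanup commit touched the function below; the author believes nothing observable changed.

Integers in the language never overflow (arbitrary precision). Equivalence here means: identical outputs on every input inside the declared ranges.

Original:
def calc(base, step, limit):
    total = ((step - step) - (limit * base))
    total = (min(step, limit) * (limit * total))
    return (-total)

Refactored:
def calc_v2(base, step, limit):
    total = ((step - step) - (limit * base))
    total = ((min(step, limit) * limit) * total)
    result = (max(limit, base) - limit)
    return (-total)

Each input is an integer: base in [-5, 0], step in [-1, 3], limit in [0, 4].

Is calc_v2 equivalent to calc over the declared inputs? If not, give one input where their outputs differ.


The two versions differ — the changes include local variable names differ, and min/max/abs usage differs, and arithmetic usage differs, and statement counts differ.
Tracing base=-4, step=2, limit=3: calc: total=12, then total=72, then returns -72 | calc_v2: total=12, then total=72, then result=0, then returns -72 — matching result -72.
Sweeping the whole domain (150 inputs) finds no disagreement.
verdict: equivalent


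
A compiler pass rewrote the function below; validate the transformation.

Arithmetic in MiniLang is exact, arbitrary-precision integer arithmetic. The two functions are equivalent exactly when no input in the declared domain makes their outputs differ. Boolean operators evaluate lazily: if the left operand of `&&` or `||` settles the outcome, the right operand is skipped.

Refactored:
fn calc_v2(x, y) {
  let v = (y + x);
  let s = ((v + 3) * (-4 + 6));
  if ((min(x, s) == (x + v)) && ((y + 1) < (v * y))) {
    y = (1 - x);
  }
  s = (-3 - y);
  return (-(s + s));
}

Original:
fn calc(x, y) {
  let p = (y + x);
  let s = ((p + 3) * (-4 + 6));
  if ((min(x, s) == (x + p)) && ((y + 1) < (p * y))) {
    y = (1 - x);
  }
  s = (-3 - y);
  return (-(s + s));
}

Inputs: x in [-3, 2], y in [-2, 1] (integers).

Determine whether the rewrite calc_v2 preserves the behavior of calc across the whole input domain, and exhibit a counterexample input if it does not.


This is a faithful refactor — local variable names differ, but the computed results match everywhere.
One worked example (x=1, y=-1) — calc: p becomes 0; next s becomes 6; next ((min(x, s) == (x + p)) && ((y + 1) < (p * y))) evaluates to false; next s becomes -2; next final value 4; calc_v2: v becomes 0; next s becomes 6; next ((min(x, s) == (x + v)) && ((y + 1) < (v * y))) evaluates to false; next s becomes -2; next final value 4; agreement on 4.
Sweeping the whole domain (24 inputs) finds no disagreement.
verdict: equivalent


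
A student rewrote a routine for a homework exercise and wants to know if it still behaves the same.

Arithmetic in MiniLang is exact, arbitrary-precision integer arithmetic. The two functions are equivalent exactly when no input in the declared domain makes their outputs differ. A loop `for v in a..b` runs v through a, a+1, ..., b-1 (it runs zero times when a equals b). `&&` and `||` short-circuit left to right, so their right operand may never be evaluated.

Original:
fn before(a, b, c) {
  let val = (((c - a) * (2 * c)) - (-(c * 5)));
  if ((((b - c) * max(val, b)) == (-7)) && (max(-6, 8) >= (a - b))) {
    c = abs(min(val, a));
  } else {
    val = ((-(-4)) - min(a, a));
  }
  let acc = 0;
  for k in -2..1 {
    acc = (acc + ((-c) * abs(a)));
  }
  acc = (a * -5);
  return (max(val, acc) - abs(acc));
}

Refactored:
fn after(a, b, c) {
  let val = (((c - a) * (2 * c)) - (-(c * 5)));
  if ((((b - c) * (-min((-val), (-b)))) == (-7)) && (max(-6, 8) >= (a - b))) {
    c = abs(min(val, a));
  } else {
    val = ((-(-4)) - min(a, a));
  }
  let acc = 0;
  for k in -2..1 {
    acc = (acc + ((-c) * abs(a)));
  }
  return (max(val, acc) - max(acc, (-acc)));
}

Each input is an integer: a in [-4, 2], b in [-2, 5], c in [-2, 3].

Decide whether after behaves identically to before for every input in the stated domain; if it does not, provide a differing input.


There is a counterexample at a=-4, b=-2, c=0: 0 on one side, 8 on the other.
before: val becomes 0; next ((((b - c) * max(val, b)) == (-7)) && (max(-6, 8) >= (a - b))) evaluates to false; next val becomes 8; next acc becomes 0; next at k=-2:; next acc becomes 0; next at k=-1:; next acc becomes 0; next at k=0:; next acc becomes 0; next acc becomes 20; next final value 0
after: val becomes 0; next ((((b - c) * (-min((-val), (-b)))) == (-7)) && (max(-6, 8) >= (a - b))) evaluates to false; next val becomes 8; next acc becomes 0; next at k=-2:; next acc becomes 0; next at k=-1:; next acc becomes 0; next at k=0:; next acc becomes 0; next final value 8
verdict: not equivalent; witness: a=-4, b=-2, c=0


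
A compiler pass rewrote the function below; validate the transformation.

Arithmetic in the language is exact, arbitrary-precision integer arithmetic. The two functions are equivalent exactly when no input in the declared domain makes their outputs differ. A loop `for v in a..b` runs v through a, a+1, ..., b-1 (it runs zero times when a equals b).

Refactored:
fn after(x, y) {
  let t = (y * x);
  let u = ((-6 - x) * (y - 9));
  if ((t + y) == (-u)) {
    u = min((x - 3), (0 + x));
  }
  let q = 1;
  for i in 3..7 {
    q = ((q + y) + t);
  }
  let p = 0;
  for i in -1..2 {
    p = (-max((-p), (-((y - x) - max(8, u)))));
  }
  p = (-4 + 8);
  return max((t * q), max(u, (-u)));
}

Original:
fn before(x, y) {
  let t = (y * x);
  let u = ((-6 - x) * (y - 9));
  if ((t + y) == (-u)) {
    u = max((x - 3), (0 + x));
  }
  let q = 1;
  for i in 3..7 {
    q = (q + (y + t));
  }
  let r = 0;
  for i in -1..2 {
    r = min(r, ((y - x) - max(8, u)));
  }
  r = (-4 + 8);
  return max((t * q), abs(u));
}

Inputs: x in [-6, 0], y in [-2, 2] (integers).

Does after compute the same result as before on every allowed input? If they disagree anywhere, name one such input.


Evaluate both at x=-6, y=0.
before: t = 0; u = 0; ((t + y) == (-u)) -> true; u = -6; q = 1; [i=3]; q = 1; [i=4]; q = 1; [i=5]; q = 1; [i=6]; q = 1; r = 0; [i=-1]; r = -2; [i=0]; r = -2; [i=1]; r = -2; r = 4; return 6
after: t = 0; u = 0; ((t + y) == (-u)) -> true; u = -9; q = 1; [i=3]; q = 1; [i=4]; q = 1; [i=5]; q = 1; [i=6]; q = 1; p = 0; [i=-1]; p = -2; [i=0]; p = -2; [i=1]; p = -2; p = 4; return 9
6 != 9, so the rewrite changes behavior.
verdict: not equivalent; witness: x=-6, y=0


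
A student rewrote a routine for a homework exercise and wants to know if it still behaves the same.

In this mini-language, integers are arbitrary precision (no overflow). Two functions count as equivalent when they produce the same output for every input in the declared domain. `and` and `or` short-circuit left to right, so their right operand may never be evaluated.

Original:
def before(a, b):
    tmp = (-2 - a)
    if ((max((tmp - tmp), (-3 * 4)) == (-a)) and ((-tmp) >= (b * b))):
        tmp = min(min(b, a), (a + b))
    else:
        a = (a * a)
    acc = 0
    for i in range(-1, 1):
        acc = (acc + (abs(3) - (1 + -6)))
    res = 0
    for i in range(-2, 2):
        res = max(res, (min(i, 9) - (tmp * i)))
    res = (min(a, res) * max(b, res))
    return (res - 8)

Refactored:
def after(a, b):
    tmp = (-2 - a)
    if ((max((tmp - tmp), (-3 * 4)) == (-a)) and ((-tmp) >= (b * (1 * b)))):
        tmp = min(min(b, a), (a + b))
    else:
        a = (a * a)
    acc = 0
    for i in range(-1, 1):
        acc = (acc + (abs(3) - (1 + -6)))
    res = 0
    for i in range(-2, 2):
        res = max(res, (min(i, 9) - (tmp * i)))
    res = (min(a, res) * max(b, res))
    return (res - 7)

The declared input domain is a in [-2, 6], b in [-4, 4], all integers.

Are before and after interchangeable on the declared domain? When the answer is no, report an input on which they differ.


Input a=-2, b=-4: -7 from before versus -6 from after.
verdict: not equivalent; witness: a=-2, b=-4


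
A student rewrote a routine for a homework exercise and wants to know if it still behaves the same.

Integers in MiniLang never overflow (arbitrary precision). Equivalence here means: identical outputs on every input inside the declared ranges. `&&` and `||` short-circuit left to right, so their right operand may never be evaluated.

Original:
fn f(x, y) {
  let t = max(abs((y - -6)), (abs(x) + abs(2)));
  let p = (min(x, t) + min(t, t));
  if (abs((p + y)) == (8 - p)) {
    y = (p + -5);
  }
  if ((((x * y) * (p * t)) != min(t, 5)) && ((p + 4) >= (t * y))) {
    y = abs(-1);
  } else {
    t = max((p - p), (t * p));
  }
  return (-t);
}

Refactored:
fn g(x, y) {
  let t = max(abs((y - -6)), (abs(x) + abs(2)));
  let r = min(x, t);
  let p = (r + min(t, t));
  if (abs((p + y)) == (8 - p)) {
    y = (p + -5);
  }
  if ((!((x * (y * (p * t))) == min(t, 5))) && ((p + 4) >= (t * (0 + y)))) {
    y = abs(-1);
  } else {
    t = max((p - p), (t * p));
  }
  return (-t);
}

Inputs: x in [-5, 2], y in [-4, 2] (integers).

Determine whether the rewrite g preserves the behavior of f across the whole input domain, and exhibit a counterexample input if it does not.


Reading the diff, among the changes: comparison usage differs; boolean connective usage differs; local variable names differ; statement counts differ; constant usage differs; arithmetic usage differs.
As a probe, take x=0, y=0: f runs t=6, then p=6, then (abs((p + y)) == (8 - p)) is false, then ((((x * y) * (p * t)) != min(t, 5)) && ((p + 4) >= (t * y))) is true, then y=1, then returns -6; g runs t=6, then r=0, then p=6, then (abs((p + y)) == (8 - p)) is false, then ((!((x * (y * (p * t))) == min(t, 5))) && ((p + 4) >= (t * (0 + y)))) is true, then y=1, then returns -6; both end at -6.
Across all 56 domain points the two functions coincide.
verdict: equivalent


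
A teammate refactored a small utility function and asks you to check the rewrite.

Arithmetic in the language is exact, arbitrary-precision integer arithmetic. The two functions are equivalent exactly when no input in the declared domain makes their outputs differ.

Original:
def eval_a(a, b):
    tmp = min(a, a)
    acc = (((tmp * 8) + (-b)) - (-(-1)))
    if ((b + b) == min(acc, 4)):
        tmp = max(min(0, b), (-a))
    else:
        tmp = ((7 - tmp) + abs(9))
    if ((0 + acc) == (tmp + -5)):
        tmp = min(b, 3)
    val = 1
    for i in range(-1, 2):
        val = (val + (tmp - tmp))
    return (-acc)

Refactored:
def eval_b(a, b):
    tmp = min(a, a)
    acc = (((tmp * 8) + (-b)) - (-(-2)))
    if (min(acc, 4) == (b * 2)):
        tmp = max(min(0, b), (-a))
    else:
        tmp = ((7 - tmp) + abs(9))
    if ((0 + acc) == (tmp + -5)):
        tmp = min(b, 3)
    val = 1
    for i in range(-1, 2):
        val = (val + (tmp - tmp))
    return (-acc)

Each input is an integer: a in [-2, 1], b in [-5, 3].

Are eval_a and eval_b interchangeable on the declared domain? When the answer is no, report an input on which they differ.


These are not equivalent — on a=-2, b=-5 the outputs split (12 vs 13).
eval_a: tmp becomes -2; next acc becomes -12; next ((b + b) == min(acc, 4)) evaluates to false; next tmp becomes 18; next ((0 + acc) == (tmp + -5)) evaluates to false; next val becomes 1; next at i=-1:; next val becomes 1; next at i=0:; next val becomes 1; next at i=1:; next val becomes 1; next final value 12
eval_b: tmp becomes -2; next acc becomes -13; next (min(acc, 4) == (b * 2)) evaluates to false; next tmp becomes 18; next ((0 + acc) == (tmp + -5)) evaluates to false; next val becomes 1; next at i=-1:; next val becomes 1; next at i=0:; next val becomes 1; next at i=1:; next val becomes 1; next final value 13
verdict: not equivalent; witness: a=-2, b=-5


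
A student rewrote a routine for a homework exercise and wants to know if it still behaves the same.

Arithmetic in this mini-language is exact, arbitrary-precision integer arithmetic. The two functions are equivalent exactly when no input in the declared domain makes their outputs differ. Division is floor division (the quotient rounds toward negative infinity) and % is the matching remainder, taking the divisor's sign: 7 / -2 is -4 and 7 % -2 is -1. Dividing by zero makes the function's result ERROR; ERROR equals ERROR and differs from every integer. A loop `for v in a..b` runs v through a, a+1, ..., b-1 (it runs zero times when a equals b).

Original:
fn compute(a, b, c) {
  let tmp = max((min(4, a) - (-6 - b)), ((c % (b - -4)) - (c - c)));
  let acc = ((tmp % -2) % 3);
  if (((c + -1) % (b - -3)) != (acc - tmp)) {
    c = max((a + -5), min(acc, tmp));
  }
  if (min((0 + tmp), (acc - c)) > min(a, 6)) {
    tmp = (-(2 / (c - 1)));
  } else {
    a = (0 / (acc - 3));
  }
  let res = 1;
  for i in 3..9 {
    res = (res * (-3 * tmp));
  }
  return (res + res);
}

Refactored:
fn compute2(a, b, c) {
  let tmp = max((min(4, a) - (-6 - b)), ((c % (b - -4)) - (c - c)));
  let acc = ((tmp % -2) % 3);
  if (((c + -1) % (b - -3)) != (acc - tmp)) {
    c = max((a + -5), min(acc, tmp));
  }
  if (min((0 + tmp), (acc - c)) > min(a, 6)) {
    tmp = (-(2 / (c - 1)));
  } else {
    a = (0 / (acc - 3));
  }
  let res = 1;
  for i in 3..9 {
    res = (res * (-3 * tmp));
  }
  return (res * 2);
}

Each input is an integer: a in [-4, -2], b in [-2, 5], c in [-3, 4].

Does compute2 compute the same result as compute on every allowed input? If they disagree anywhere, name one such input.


The two versions differ — the changes include arithmetic usage differs, plus constant usage differs.
As a probe, take a=-3, b=4, c=-3: compute runs tmp becomes 7; next acc becomes 2; next (((c + -1) % (b - -3)) != (acc - tmp)) evaluates to true; next c becomes 2; next (min((0 + tmp), (acc - c)) > min(a, 6)) evaluates to true; next tmp becomes -2; next res becomes 1; next at i=3:; next res becomes 6; next at i=4:; next res becomes 36; next at i=5:; next res becomes 216; next at i=6:; next res becomes 1296; next at i=7:; next res becomes 7776; next at i=8:; next res becomes 46656; next final value 93312; compute2 runs tmp becomes 7; next acc becomes 2; next (((c + -1) % (b - -3)) != (acc - tmp)) evaluates to true; next c becomes 2; next (min((0 + tmp), (acc - c)) > min(a, 6)) evaluates to true; next tmp becomes -2; next res becomes 1; next at i=3:; next res becomes 6; next at i=4:; next res becomes 36; next at i=5:; next res becomes 216; next at i=6:; next res becomes 1296; next at i=7:; next res becomes 7776; next at i=8:; next res becomes 46656; next final value 93312; both end at 93312.
An exhaustive pass over the 192 declared inputs shows identical outputs.
verdict: equivalent


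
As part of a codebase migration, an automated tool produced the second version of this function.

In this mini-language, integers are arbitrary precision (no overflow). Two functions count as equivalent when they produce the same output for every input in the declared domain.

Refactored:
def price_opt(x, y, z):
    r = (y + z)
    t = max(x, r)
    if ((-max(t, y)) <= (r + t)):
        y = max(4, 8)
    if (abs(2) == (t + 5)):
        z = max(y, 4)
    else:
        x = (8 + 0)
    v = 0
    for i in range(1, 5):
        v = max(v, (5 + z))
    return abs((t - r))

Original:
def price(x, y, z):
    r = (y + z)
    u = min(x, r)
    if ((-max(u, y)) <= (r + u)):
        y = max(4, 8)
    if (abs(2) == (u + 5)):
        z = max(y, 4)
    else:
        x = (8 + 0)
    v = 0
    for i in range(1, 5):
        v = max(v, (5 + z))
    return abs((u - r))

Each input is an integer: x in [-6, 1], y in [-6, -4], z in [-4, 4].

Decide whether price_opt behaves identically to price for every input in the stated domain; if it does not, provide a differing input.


Consider the input x=-6, y=-6, z=-4.
price: r = -10; u = -10; ((-max(u, y)) <= (r + u)) -> false; (abs(2) == (u + 5)) -> false; x = 8; v = 0; [i=1]; v = 1; [i=2]; v = 1; [i=3]; v = 1; [i=4]; v = 1; return 0
price_opt: r = -10; t = -6; ((-max(t, y)) <= (r + t)) -> false; (abs(2) == (t + 5)) -> false; x = 8; v = 0; [i=1]; v = 1; [i=2]; v = 1; [i=3]; v = 1; [i=4]; v = 1; return 4
0 against 4: the behavior changed.
verdict: not equivalent; witness: x=-6, y=-6, z=-4


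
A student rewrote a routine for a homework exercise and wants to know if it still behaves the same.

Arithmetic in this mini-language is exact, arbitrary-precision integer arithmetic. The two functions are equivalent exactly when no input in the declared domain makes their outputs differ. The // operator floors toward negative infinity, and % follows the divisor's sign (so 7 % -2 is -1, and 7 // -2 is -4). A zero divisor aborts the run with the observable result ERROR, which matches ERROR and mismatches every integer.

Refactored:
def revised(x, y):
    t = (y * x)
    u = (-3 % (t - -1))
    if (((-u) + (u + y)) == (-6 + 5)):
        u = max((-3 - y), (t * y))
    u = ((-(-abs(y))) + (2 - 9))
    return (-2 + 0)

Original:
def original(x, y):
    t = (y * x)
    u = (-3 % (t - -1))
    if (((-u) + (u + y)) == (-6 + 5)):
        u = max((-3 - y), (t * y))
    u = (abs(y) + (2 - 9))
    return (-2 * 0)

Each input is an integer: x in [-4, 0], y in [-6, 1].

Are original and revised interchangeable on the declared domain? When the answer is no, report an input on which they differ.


Evaluate both at x=-4, y=-6.
original: t=24, then u=22, then (((-u) + (u + y)) == (-6 + 5)) is false, then u=-1, then returns 0
revised: t=24, then u=22, then (((-u) + (u + y)) == (-6 + 5)) is false, then u=-1, then returns -2
0 against -2: the behavior changed.
verdict: not equivalent; witness: x=-4, y=-6


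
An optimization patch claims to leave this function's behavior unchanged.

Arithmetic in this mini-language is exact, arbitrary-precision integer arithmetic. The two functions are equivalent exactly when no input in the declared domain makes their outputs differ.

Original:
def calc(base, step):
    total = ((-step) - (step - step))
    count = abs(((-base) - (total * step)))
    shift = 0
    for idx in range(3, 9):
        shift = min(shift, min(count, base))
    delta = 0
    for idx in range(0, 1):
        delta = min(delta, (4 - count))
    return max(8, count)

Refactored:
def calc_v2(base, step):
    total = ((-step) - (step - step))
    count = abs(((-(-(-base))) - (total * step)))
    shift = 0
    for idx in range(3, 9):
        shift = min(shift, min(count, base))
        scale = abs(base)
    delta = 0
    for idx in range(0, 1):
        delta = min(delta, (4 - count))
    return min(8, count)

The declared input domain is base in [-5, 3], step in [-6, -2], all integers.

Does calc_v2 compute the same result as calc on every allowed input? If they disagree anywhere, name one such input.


Try base=-5, step=-6.
calc: total = 6; count = 41; shift = 0; [idx=3]; shift = -5; [idx=4]; shift = -5; [idx=5]; shift = -5; [idx=6]; shift = -5; [idx=7]; shift = -5; [idx=8]; shift = -5; delta = 0; [idx=0]; delta = -37; return 41
calc_v2: total = 6; count = 41; shift = 0; [idx=3]; shift = -5; scale = 5; [idx=4]; shift = -5; scale = 5; [idx=5]; shift = -5; scale = 5; [idx=6]; shift = -5; scale = 5; [idx=7]; shift = -5; scale = 5; [idx=8]; shift = -5; scale = 5; delta = 0; [idx=0]; delta = -37; return 8
41 != 8, so the rewrite changes behavior.
verdict: not equivalent; witness: base=-5, step=-6


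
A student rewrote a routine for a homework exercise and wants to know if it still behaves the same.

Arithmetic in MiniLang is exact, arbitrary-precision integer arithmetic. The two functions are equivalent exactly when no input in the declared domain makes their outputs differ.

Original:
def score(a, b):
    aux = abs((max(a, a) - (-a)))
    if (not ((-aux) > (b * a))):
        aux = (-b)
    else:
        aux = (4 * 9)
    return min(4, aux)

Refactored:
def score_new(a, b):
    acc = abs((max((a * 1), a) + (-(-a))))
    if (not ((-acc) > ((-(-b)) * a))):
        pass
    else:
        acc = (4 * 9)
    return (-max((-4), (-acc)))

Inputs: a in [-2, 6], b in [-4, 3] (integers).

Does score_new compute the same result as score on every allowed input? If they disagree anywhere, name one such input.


Run the pair on a=-2, b=-3.
score: aux becomes 4; next (not ((-aux) > (b * a))) evaluates to true; next aux becomes 3; next final value 3
score_new: acc becomes 4; next (not ((-acc) > ((-(-b)) * a))) evaluates to true; next final value 4
3 vs 4 — the two versions disagree here.
verdict: not equivalent; witness: a=-2, b=-3


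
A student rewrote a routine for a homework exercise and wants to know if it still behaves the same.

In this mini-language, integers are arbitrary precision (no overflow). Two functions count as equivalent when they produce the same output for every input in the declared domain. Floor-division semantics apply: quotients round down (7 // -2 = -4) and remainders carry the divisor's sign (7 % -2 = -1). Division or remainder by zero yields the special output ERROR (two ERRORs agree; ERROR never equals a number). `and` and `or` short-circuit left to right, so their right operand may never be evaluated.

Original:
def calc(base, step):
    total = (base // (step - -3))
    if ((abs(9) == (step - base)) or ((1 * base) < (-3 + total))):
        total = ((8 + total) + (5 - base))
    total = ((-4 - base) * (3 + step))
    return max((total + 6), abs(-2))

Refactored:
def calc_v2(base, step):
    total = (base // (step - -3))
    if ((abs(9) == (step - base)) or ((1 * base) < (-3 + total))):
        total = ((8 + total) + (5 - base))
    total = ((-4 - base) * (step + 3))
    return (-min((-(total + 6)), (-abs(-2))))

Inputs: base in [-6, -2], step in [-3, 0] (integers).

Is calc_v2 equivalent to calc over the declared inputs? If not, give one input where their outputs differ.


This is a faithful refactor — min/max/abs usage differs, but the computed results match everywhere.
Tracing base=-5, step=-1: calc: total becomes -3; next ((abs(9) == (step - base)) or ((1 * base) < (-3 + total))) evaluates to false; next total becomes 2; next final value 8 | calc_v2: total becomes -3; next ((abs(9) == (step - base)) or ((1 * base) < (-3 + total))) evaluates to false; next total becomes 2; next final value 8 — matching result 8.
Checked all 20 inputs in the declared domain: the outputs agree on every one.
verdict: equivalent


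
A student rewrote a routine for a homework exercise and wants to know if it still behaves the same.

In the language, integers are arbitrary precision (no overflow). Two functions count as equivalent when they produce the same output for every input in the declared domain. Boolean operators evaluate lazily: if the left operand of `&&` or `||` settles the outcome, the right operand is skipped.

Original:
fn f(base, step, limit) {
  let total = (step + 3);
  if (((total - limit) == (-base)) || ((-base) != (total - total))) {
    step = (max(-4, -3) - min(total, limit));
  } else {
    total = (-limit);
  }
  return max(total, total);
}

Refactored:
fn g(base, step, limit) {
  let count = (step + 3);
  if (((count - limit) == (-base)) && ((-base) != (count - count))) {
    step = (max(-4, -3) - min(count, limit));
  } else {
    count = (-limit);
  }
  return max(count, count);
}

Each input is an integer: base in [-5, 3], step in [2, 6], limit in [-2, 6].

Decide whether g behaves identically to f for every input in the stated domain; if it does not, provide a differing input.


There is a counterexample at base=-5, step=2, limit=-2: 5 on one side, 2 on the other.
f: total=5, then (((total - limit) == (-base)) || ((-base) != (total - total))) is true, then step=-1, then returns 5
g: count=5, then (((count - limit) == (-base)) && ((-base) != (count - count))) is false, then count=2, then returns 2
verdict: not equivalent; witness: base=-5, step=2, limit=-2


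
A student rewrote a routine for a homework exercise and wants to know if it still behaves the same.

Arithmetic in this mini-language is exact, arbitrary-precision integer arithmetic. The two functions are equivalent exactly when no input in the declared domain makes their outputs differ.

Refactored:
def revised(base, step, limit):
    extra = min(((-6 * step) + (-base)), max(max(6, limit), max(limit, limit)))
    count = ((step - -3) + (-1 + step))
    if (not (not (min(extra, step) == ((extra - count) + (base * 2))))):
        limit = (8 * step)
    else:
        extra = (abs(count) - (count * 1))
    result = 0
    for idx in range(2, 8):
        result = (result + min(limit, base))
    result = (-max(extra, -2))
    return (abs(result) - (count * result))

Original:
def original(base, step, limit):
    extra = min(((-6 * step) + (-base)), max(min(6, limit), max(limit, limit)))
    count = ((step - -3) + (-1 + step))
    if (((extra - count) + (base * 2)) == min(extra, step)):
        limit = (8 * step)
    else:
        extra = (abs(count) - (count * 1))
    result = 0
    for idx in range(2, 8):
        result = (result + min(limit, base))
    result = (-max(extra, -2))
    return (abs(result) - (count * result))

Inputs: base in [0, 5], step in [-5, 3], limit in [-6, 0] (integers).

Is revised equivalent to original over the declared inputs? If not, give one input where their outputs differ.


Input base=0, step=-1, limit=-6: 2 from original versus 0 from revised.
verdict: not equivalent; witness: base=0, step=-1, limit=-6


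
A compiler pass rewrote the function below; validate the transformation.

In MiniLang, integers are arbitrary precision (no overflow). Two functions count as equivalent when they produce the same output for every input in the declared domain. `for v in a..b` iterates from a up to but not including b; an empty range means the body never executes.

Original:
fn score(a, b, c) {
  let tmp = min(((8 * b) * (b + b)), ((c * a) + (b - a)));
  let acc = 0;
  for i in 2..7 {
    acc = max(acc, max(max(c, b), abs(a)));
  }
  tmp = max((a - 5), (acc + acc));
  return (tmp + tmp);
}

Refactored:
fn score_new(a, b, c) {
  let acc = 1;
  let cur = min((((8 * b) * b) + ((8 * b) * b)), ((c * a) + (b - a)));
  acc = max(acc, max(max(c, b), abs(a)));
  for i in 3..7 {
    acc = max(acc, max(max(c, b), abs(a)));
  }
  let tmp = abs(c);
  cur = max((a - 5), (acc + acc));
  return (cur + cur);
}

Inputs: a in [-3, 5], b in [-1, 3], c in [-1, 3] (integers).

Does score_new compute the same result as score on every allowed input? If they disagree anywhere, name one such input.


These are not equivalent — on a=0, b=-1, c=-1 the outputs split (0 vs 4).
score: tmp becomes -1; next acc becomes 0; next at i=2:; next acc becomes 0; next at i=3:; next acc becomes 0; next at i=4:; next acc becomes 0; next at i=5:; next acc becomes 0; next at i=6:; next acc becomes 0; next tmp becomes 0; next final value 0
score_new: acc becomes 1; next cur becomes -1; next acc becomes 1; next at i=3:; next acc becomes 1; next at i=4:; next acc becomes 1; next at i=5:; next acc becomes 1; next at i=6:; next acc becomes 1; next tmp becomes 1; next cur becomes 2; next final value 4
verdict: not equivalent; witness: a=0, b=-1, c=-1
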